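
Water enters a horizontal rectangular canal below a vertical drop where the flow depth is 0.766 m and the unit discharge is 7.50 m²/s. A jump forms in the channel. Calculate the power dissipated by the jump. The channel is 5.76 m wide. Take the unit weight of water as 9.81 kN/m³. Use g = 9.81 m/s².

P = 811 kW

V₁ = q/y₁ = 7.50/0.766 = 9.79 m/s. Fr₁ = V₁/√(g·y₁) = 9.79/√(9.81×0.766) = 3.57.
Conjugate-depth relation: y₂/y₁ = ½[√(1 + 8Fr₁²) − 1] = ½[√103.1 − 1] = 4.58.
y₂ = 4.58 × 0.766 = 3.51 m.
Head loss: ΔE = (y₂ − y₁)³/(4y₁y₂) = (3.51 − 0.766)³/(4×0.766×3.51) = 20.6/10.7 = 1.91 m.
Q = q·b = 7.50 × 5.76 = 43.2 m³/s. P = γ·Q·ΔE = 9.81 × 43.2 × 1.91 = 811 kW.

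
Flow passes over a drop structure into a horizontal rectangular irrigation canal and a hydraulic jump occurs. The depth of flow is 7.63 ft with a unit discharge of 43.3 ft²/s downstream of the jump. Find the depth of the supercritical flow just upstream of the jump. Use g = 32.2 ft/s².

y₁ = 1.65 ft

V₂ = q/y₂ = 43.3/7.63 = 5.67 ft/s; Fr₂ = V₂/√(g·y₂) = 0.362.
Since the conjugate-depth ratio holds either way, y₁/y₂ = ½[√(1 + 8Fr₂²) − 1] = ½[√2.049 − 1] = 0.216.
y₁ = 0.216 × 7.63 = 1.65 ft.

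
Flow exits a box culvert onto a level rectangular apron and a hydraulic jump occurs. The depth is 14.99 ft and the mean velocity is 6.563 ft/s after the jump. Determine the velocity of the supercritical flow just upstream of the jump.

V₁ = 42.46 ft/s

Fr₂ = V₂/√(g·y₂) = 6.563/√(32.2×14.99) = 0.2987.
The Bélanger relation is symmetric: y₁/y₂ = ½[√(1 + 8Fr₂²) − 1] = ½[√1.7139 − 1] = 0.1546.
y₁ = 0.1546 × 14.99 = 2.317 ft.
V₁ = q/y₁ = 98.38/2.317 = 42.46 ft/s.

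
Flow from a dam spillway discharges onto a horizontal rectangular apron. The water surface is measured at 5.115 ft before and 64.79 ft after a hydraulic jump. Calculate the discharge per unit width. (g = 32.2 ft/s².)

q = 610.7 ft²/s

For a rectangular channel the momentum equation gives q² = ½·g·y₁·y₂·(y₁ + y₂) = ½×32.2×5.115×64.79×69.91 = 372982.
q = √372982 = 610.7 ft²/s.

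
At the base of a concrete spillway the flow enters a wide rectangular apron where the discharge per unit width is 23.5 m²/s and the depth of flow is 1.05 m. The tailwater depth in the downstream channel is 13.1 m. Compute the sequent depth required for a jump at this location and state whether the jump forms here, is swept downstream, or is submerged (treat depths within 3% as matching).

y₂ = 9.84 m; the jump is submerged

V₁ = q/y₁ = 23.5/1.05 = 22.4 m/s. Fr₁ = V₁/√(g·y₁) = 22.4/√(9.81×1.05) = 6.97.
Bélanger equation: y₂/y₁ = ½[√(1 + 8Fr₁²) − 1] = ½[√390.0 − 1] = 9.37.
y₂ = 9.37 × 1.05 = 9.84 m.
Tailwater y_tw = 13.1 m: y_tw > y₂, so the jump is submerged.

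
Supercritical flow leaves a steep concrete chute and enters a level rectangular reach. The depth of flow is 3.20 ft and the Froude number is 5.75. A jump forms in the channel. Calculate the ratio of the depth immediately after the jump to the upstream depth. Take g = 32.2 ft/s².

y₂/y₁ = 7.65

Fr₁ = 5.75 (given).
Bélanger equation: y₂/y₁ = ½[√(1 + 8Fr₁²) − 1] = ½[√265.5 − 1] = 7.65.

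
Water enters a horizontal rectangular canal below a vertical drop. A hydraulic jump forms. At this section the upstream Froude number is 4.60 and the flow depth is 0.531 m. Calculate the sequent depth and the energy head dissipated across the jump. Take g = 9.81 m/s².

Fr₁ = 4.60 (given).
Bélanger equation: y₂/y₁ = ½[√(1 + 8Fr₁²) − 1] = ½[√170.3 − 1] = 6.02.
y₂ = 6.02 × 0.531 = 3.20 m.
V₁ = Fr₁·√(g·y₁) = 4.60×√(9.81×0.531) = 10.5 m/s; q = V₁·y₁ = 5.57 m²/s. V₂ = q/y₂ = 5.57/3.20 = 1.74 m/s. E₁ = y₁ + V₁²/2g = 6.15 m; E₂ = y₂ + V₂²/2g = 3.35 m. ΔE = E₁ − E₂ = 2.80 m.

y₂ = 3.20 m; ΔE = 2.80 m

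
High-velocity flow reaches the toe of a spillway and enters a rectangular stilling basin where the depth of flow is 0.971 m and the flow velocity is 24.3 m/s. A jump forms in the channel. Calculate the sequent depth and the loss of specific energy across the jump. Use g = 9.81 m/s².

Fr₁ = V₁/√(g·y₁) = 24.3/√(9.81×0.971) = 7.87.
Bélanger equation: y₂/y₁ = ½[√(1 + 8Fr₁²) − 1] = ½[√496.9 − 1] = 10.6.
y₂ = 10.6 × 0.971 = 10.3 m.
Head loss: ΔE = (y₂ − y₁)³/(4y₁y₂) = (10.3 − 0.971)³/(4×0.971×10.3) = 822/40.1 = 20.5 m.

y₂ = 10.3 m; ΔE = 20.5 m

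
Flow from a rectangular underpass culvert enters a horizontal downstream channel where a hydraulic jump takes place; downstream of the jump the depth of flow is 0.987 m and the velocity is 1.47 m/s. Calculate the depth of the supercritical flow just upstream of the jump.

y₁ = 0.330 m

Fr₂ = V₂/√(g·y₂) = 1.47/√(9.81×0.987) = 0.472.
The Bélanger relation is symmetric: y₁/y₂ = ½[√(1 + 8Fr₂²) − 1] = ½[√2.785 − 1] = 0.334.
y₁ = 0.334 × 0.987 = 0.330 m.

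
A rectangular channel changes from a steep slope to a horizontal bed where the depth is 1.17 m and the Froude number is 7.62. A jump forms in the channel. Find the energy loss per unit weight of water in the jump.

ΔE = 22.8 m

Fr₁ = 7.62 (given).
Sequent-depth ratio: y₂/y₁ = ½[√(1 + 8Fr₁²) − 1] = ½[√465.5 − 1] = 10.3.
y₂ = 10.3 × 1.17 = 12.0 m.
Head loss: ΔE = (y₂ − y₁)³/(4y₁y₂) = (12.0 − 1.17)³/(4×1.17×12.0) = 1283/56.3 = 22.8 m.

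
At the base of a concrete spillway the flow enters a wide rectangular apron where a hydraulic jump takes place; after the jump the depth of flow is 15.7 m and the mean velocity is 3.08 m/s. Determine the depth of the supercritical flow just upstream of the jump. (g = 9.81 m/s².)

y₁ = 1.74 m

Fr₂ = V₂/√(g·y₂) = 3.08/√(9.81×15.7) = 0.248.
The Bélanger relation is symmetric: y₁/y₂ = ½[√(1 + 8Fr₂²) − 1] = ½[√1.493 − 1] = 0.111.
y₁ = 0.111 × 15.7 = 1.74 m.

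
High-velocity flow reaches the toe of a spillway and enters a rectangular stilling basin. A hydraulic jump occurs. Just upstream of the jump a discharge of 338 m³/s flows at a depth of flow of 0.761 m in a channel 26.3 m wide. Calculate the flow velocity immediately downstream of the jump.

V₂ = 2.05 m/s

q = Q/b = 338/26.3 = 12.9 m²/s; V₁ = q/y₁ = 16.9 m/s. Fr₁ = V₁/√(g·y₁) = 6.18.
Bélanger equation: y₂/y₁ = ½[√(1 + 8Fr₁²) − 1] = ½[√306.6 − 1] = 8.26.
y₂ = 8.26 × 0.761 = 6.28 m.
V₂ = q/y₂ = 12.9/6.28 = 2.05 m/s.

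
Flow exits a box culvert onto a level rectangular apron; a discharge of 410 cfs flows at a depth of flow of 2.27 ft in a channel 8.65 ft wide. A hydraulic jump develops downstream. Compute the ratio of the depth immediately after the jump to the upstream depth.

q = Q/b = 410/8.65 = 47.4 ft²/s; V₁ = q/y₁ = 20.9 ft/s. Fr₁ = V₁/√(g·y₁) = 2.44.
From the momentum equation for a rectangular channel, y₂/y₁ = ½[√(1 + 8Fr₁²) − 1] = ½[√48.72 − 1] = 2.99.

y₂/y₁ = 2.99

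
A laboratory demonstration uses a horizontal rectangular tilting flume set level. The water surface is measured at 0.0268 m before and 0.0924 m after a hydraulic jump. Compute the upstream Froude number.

For a rectangular channel the momentum equation gives q² = ½·g·y₁·y₂·(y₁ + y₂) = ½×9.81×0.0268×0.0924×0.119 = 0.00145.
q = √0.00145 = 0.0381 m²/s.
V₁ = q/y₁ = 1.42 m/s; Fr₁ = V₁/√(g·y₁) = 2.77.

Fr₁ = 2.77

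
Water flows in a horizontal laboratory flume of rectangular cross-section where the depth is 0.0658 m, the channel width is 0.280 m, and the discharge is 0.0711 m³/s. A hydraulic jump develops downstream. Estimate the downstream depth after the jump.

y₂ = 0.415 m

q = Q/b = 0.0711/0.280 = 0.254 m²/s; V₁ = q/y₁ = 3.86 m/s. Fr₁ = V₁/√(g·y₁) = 4.80.
From the momentum equation for a rectangular channel, y₂/y₁ = ½[√(1 + 8Fr₁²) − 1] = ½[√185.6 − 1] = 6.31.
y₂ = 6.31 × 0.0658 = 0.415 m.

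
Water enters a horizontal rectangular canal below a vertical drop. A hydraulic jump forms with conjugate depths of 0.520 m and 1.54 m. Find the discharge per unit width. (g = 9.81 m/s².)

For a rectangular channel the momentum equation gives q² = ½·g·y₁·y₂·(y₁ + y₂) = ½×9.81×0.520×1.54×2.06 = 8.09.
q = √8.09 = 2.84 m²/s.

q = 2.84 m²/s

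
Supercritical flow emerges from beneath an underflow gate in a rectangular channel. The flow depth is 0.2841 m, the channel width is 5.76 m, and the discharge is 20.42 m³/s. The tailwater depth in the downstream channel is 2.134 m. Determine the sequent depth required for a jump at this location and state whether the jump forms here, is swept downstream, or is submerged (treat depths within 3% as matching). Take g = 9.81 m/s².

y₂ = 2.864 m; the jump is swept downstream

q = Q/b = 20.42/5.76 = 3.545 m²/s; V₁ = q/y₁ = 12.48 m/s. Fr₁ = V₁/√(g·y₁) = 7.475.
Conjugate-depth relation: y₂/y₁ = ½[√(1 + 8Fr₁²) − 1] = ½[√447.97 − 1] = 10.08.
y₂ = 10.08 × 0.2841 = 2.864 m.
Tailwater y_tw = 2.134 m: y_tw < y₂, so the jump is swept downstream.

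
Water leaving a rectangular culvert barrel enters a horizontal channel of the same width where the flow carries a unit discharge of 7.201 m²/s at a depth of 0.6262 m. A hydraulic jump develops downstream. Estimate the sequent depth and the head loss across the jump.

y₂ = 3.808 m; ΔE = 3.376 m

V₁ = q/y₁ = 7.201/0.6262 = 11.50 m/s. Fr₁ = V₁/√(g·y₁) = 11.50/√(9.81×0.6262) = 4.640.
By Bélanger, y₂/y₁ = ½[√(1 + 8Fr₁²) − 1] = ½[√173.21 − 1] = 6.081.
y₂ = 6.081 × 0.6262 = 3.808 m.
Head loss: ΔE = (y₂ − y₁)³/(4y₁y₂) = (3.808 − 0.6262)³/(4×0.6262×3.808) = 32.20/9.537 = 3.376 m.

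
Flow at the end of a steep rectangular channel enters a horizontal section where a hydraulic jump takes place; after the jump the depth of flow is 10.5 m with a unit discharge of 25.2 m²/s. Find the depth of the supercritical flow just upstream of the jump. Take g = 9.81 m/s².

V₂ = q/y₂ = 25.2/10.5 = 2.40 m/s; Fr₂ = V₂/√(g·y₂) = 0.236.
Since the conjugate-depth ratio holds either way, y₁/y₂ = ½[√(1 + 8Fr₂²) − 1] = ½[√1.447 − 1] = 0.102.
y₁ = 0.102 × 10.5 = 1.07 m.

y₁ = 1.07 m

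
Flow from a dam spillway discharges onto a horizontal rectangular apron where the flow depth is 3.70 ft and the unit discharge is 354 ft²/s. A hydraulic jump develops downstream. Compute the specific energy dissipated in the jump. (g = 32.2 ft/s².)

ΔE = 101 ft

V₁ = q/y₁ = 354/3.70 = 95.7 ft/s. Fr₁ = V₁/√(g·y₁) = 95.7/√(32.2×3.70) = 8.77.
Conjugate-depth relation: y₂/y₁ = ½[√(1 + 8Fr₁²) − 1] = ½[√615.7 − 1] = 11.9.
y₂ = 11.9 × 3.70 = 44.1 ft.
V₂ = q/y₂ = 354/44.1 = 8.04 ft/s. E₁ = y₁ + V₁²/2g = 146 ft; E₂ = y₂ + V₂²/2g = 45.1 ft. ΔE = E₁ − E₂ = 101 ft.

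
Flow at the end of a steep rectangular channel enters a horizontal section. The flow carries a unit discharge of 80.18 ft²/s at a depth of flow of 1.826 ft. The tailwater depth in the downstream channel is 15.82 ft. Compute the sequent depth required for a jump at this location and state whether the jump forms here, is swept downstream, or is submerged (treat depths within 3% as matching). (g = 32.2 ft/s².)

y₂ = 13.90 ft; the jump is submerged

V₁ = q/y₁ = 80.18/1.826 = 43.91 ft/s. Fr₁ = V₁/√(g·y₁) = 43.91/√(32.2×1.826) = 5.726.
Bélanger equation: y₂/y₁ = ½[√(1 + 8Fr₁²) − 1] = ½[√263.34 − 1] = 7.614.
y₂ = 7.614 × 1.826 = 13.90 ft.
Tailwater y_tw = 15.82 ft: y_tw > y₂, so the jump is submerged.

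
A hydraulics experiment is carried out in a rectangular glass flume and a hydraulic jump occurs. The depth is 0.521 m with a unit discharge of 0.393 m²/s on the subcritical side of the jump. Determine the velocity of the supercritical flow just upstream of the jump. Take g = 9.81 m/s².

V₁ = 4.02 m/s

V₂ = q/y₂ = 0.393/0.521 = 0.754 m/s; Fr₂ = V₂/√(g·y₂) = 0.334.
From the momentum equation (using Fr₂), y₁/y₂ = ½[√(1 + 8Fr₂²) − 1] = ½[√1.891 − 1] = 0.187.
y₁ = 0.187 × 0.521 = 0.0977 m.
V₁ = q/y₁ = 0.393/0.0977 = 4.02 m/s.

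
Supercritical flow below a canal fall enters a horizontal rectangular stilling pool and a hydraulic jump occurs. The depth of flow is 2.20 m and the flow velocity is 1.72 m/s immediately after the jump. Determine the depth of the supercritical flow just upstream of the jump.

Fr₂ = V₂/√(g·y₂) = 1.72/√(9.81×2.20) = 0.370.
The Bélanger relation is symmetric: y₁/y₂ = ½[√(1 + 8Fr₂²) − 1] = ½[√2.097 − 1] = 0.224.
y₁ = 0.224 × 2.20 = 0.493 m.

y₁ = 0.493 m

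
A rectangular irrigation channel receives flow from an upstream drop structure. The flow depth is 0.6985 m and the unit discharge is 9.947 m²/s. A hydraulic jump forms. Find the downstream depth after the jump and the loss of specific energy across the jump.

V₁ = q/y₁ = 9.947/0.6985 = 14.24 m/s. Fr₁ = V₁/√(g·y₁) = 14.24/√(9.81×0.6985) = 5.440.
Sequent-depth ratio: y₂/y₁ = ½[√(1 + 8Fr₁²) − 1] = ½[√237.76 − 1] = 7.210.
y₂ = 7.210 × 0.6985 = 5.036 m.
Head loss: ΔE = (y₂ − y₁)³/(4y₁y₂) = (5.036 − 0.6985)³/(4×0.6985×5.036) = 81.60/14.07 = 5.800 m.

y₂ = 5.036 m; ΔE = 5.800 m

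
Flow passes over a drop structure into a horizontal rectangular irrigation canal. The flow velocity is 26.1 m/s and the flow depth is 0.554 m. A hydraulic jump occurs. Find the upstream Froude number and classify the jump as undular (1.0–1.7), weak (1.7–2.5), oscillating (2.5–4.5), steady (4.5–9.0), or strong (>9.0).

Fr₁ = 11.2; strong jump

Fr₁ = V₁/√(g·y₁) = 26.1/√(9.81×0.554) = 11.2.
Fr₁ = 11.2 lies in the strong range.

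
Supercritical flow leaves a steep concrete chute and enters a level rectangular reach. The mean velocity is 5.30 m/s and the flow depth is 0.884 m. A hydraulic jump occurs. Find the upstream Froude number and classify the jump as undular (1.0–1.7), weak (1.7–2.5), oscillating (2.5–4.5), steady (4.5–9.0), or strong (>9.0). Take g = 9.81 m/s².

Fr₁ = 1.80; weak jump

Fr₁ = V₁/√(g·y₁) = 5.30/√(9.81×0.884) = 1.80.
Fr₁ = 1.80 lies in the weak range.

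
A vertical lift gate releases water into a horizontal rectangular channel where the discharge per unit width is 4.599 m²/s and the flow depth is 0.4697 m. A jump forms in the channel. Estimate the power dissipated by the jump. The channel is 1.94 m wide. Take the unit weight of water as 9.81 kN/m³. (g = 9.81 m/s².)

V₁ = q/y₁ = 4.599/0.4697 = 9.791 m/s. Fr₁ = V₁/√(g·y₁) = 9.791/√(9.81×0.4697) = 4.561.
Bélanger equation: y₂/y₁ = ½[√(1 + 8Fr₁²) − 1] = ½[√167.45 − 1] = 5.970.
y₂ = 5.970 × 0.4697 = 2.804 m.
V₂ = q/y₂ = 4.599/2.804 = 1.640 m/s. E₁ = y₁ + V₁²/2g = 5.356 m; E₂ = y₂ + V₂²/2g = 2.941 m. ΔE = E₁ − E₂ = 2.415 m.
Q = q·b = 4.599 × 1.94 = 8.922 m³/s. P = γ·Q·ΔE = 9.81 × 8.922 × 2.415 = 211.4 kW.

P = 211.4 kW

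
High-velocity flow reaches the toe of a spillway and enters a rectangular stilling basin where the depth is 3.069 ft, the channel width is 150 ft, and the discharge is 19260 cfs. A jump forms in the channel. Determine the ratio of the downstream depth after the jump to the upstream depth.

q = Q/b = 19260/150 = 128.4 ft²/s; V₁ = q/y₁ = 41.84 ft/s. Fr₁ = V₁/√(g·y₁) = 4.209.
Sequent-depth ratio: y₂/y₁ = ½[√(1 + 8Fr₁²) − 1] = ½[√142.70 − 1] = 5.473.

y₂/y₁ = 5.473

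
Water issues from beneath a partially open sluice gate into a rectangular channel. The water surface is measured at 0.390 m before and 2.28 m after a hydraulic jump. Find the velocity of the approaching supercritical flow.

For a rectangular channel the momentum equation gives q² = ½·g·y₁·y₂·(y₁ + y₂) = ½×9.81×0.390×2.28×2.67 = 11.6.
q = √11.6 = 3.41 m²/s.
V₁ = q/y₁ = 3.41/0.390 = 8.75 m/s.

V₁ = 8.75 m/s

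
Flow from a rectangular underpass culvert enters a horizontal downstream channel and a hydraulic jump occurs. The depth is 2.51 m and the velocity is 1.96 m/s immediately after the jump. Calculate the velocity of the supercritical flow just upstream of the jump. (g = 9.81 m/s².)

V₁ = 7.85 m/s

Fr₂ = V₂/√(g·y₂) = 1.96/√(9.81×2.51) = 0.395.
Applying the sequent-depth relation in reverse, y₁/y₂ = ½[√(1 + 8Fr₂²) − 1] = ½[√2.248 − 1] = 0.250.
y₁ = 0.250 × 2.51 = 0.627 m.
V₁ = q/y₁ = 4.92/0.627 = 7.85 m/s.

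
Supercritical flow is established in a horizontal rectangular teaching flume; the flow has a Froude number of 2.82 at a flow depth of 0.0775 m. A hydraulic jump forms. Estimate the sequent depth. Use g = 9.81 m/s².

Fr₁ = 2.82 (given).
By Bélanger, y₂/y₁ = ½[√(1 + 8Fr₁²) − 1] = ½[√64.62 − 1] = 3.52.
y₂ = 3.52 × 0.0775 = 0.273 m.

y₂ = 0.273 m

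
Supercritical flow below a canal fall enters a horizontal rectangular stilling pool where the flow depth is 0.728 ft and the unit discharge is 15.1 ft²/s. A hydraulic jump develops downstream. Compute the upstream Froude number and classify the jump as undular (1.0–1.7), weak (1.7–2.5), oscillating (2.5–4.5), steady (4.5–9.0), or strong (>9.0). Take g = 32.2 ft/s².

Fr₁ = 4.28; oscillating jump

V₁ = q/y₁ = 15.1/0.728 = 20.7 ft/s. Fr₁ = V₁/√(g·y₁) = 20.7/√(32.2×0.728) = 4.28.
Fr₁ = 4.28 lies in the oscillating range.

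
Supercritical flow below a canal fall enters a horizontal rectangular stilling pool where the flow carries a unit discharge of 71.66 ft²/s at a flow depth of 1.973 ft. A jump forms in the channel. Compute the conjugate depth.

y₂ = 11.77 ft

V₁ = q/y₁ = 71.66/1.973 = 36.32 ft/s. Fr₁ = V₁/√(g·y₁) = 36.32/√(32.2×1.973) = 4.557.
From the momentum equation for a rectangular channel, y₂/y₁ = ½[√(1 + 8Fr₁²) − 1] = ½[√167.11 − 1] = 5.964.
y₂ = 5.964 × 1.973 = 11.77 ft.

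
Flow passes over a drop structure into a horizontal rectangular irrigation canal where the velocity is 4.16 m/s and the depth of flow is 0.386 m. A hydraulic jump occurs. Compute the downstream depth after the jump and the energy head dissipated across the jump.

Fr₁ = V₁/√(g·y₁) = 4.16/√(9.81×0.386) = 2.14.
Sequent-depth ratio: y₂/y₁ = ½[√(1 + 8Fr₁²) − 1] = ½[√37.56 − 1] = 2.56.
y₂ = 2.56 × 0.386 = 0.990 m.
Head loss: ΔE = (y₂ − y₁)³/(4y₁y₂) = (0.990 − 0.386)³/(4×0.386×0.990) = 0.220/1.53 = 0.144 m.

y₂ = 0.990 m; ΔE = 0.144 m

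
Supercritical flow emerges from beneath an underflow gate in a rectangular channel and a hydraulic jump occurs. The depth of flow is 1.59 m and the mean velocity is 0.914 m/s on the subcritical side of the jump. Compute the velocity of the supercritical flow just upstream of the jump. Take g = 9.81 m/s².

V₁ = 9.37 m/s

Fr₂ = V₂/√(g·y₂) = 0.914/√(9.81×1.59) = 0.231.
Applying the sequent-depth relation in reverse, y₁/y₂ = ½[√(1 + 8Fr₂²) − 1] = ½[√1.428 − 1] = 0.0976.
y₁ = 0.0976 × 1.59 = 0.155 m.
V₁ = q/y₁ = 1.45/0.155 = 9.37 m/s.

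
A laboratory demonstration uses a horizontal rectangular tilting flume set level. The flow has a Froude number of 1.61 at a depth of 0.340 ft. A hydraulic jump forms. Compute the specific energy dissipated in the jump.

ΔE = 0.0267 ft

Fr₁ = 1.61 (given).
From the momentum equation for a rectangular channel, y₂/y₁ = ½[√(1 + 8Fr₁²) − 1] = ½[√21.74 − 1] = 1.83.
y₂ = 1.83 × 0.340 = 0.623 ft.
Head loss: ΔE = (y₂ − y₁)³/(4y₁y₂) = (0.623 − 0.340)³/(4×0.340×0.623) = 0.0226/0.847 = 0.0267 ft.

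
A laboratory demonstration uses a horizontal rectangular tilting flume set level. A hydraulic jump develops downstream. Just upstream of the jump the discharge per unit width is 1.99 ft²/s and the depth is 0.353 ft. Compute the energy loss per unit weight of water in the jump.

ΔE = 0.0355 ft

V₁ = q/y₁ = 1.99/0.353 = 5.64 ft/s. Fr₁ = V₁/√(g·y₁) = 5.64/√(32.2×0.353) = 1.67.
From the momentum equation for a rectangular channel, y₂/y₁ = ½[√(1 + 8Fr₁²) − 1] = ½[√23.37 − 1] = 1.92.
y₂ = 1.92 × 0.353 = 0.677 ft.
Head loss: ΔE = (y₂ − y₁)³/(4y₁y₂) = (0.677 − 0.353)³/(4×0.353×0.677) = 0.0339/0.955 = 0.0355 ft.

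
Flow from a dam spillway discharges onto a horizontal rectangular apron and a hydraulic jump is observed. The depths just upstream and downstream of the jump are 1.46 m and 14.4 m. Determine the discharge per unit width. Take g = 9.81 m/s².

q = 40.4 m²/s

For a rectangular channel the momentum equation gives q² = ½·g·y₁·y₂·(y₁ + y₂) = ½×9.81×1.46×14.4×15.9 = 1636.
q = √1636 = 40.4 m²/s.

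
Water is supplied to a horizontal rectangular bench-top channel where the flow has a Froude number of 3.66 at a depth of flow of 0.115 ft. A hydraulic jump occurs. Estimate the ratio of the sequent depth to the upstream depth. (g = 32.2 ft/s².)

y₂/y₁ = 4.70

Fr₁ = 3.66 (given).
Bélanger equation: y₂/y₁ = ½[√(1 + 8Fr₁²) − 1] = ½[√108.2 − 1] = 4.70.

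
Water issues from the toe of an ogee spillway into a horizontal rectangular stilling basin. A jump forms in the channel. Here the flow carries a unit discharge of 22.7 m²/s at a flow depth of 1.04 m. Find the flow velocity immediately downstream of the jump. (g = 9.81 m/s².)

V₁ = q/y₁ = 22.7/1.04 = 21.8 m/s. Fr₁ = V₁/√(g·y₁) = 21.8/√(9.81×1.04) = 6.83.
Conjugate-depth relation: y₂/y₁ = ½[√(1 + 8Fr₁²) − 1] = ½[√374.6 − 1] = 9.18.
y₂ = 9.18 × 1.04 = 9.54 m.
V₂ = q/y₂ = 22.7/9.54 = 2.38 m/s.

V₂ = 2.38 m/s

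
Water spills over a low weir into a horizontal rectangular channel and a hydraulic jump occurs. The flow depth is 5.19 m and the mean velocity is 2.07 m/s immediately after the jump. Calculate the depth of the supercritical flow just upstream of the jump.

Fr₂ = V₂/√(g·y₂) = 2.07/√(9.81×5.19) = 0.290.
Since the conjugate-depth ratio holds either way, y₁/y₂ = ½[√(1 + 8Fr₂²) − 1] = ½[√1.673 − 1] = 0.147.
y₁ = 0.147 × 5.19 = 0.762 m.

y₁ = 0.762 m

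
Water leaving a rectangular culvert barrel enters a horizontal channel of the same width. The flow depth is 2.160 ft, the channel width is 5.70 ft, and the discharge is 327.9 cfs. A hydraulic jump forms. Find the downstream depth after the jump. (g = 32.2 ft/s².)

y₂ = 8.735 ft

q = Q/b = 327.9/5.70 = 57.53 ft²/s; V₁ = q/y₁ = 26.63 ft/s. Fr₁ = V₁/√(g·y₁) = 3.193.
Sequent-depth ratio: y₂/y₁ = ½[√(1 + 8Fr₁²) − 1] = ½[√82.584 − 1] = 4.044.
y₂ = 4.044 × 2.160 = 8.735 ft.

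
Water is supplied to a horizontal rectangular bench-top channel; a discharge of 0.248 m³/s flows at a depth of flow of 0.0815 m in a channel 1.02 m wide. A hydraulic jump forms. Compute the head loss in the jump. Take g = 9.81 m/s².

q = Q/b = 0.248/1.02 = 0.243 m²/s; V₁ = q/y₁ = 2.98 m/s. Fr₁ = V₁/√(g·y₁) = 3.34.
From the momentum equation for a rectangular channel, y₂/y₁ = ½[√(1 + 8Fr₁²) − 1] = ½[√90.05 − 1] = 4.24.
y₂ = 4.24 × 0.0815 = 0.346 m.
Head loss: ΔE = (y₂ − y₁)³/(4y₁y₂) = (0.346 − 0.0815)³/(4×0.0815×0.346) = 0.0185/0.113 = 0.164 m.

ΔE = 0.164 m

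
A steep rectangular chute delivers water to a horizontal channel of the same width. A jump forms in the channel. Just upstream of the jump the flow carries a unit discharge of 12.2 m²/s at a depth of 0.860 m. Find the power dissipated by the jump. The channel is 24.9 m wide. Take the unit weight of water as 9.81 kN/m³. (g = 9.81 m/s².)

V₁ = q/y₁ = 12.2/0.860 = 14.2 m/s. Fr₁ = V₁/√(g·y₁) = 14.2/√(9.81×0.860) = 4.88.
Bélanger equation: y₂/y₁ = ½[√(1 + 8Fr₁²) − 1] = ½[√191.8 − 1] = 6.43.
y₂ = 6.43 × 0.860 = 5.53 m.
Head loss: ΔE = (y₂ − y₁)³/(4y₁y₂) = (5.53 − 0.860)³/(4×0.860×5.53) = 102/19.0 = 5.34 m.
Q = q·b = 12.2 × 24.9 = 304 m³/s. P = γ·Q·ΔE = 9.81 × 304 × 5.34 = 15923 kW.

P = 15923 kW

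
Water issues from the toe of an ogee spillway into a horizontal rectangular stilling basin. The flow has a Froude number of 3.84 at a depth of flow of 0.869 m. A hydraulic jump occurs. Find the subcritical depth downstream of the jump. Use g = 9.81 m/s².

Fr₁ = 3.84 (given).
Conjugate-depth relation: y₂/y₁ = ½[√(1 + 8Fr₁²) − 1] = ½[√119.0 − 1] = 4.95.
y₂ = 4.95 × 0.869 = 4.30 m.

y₂ = 4.30 m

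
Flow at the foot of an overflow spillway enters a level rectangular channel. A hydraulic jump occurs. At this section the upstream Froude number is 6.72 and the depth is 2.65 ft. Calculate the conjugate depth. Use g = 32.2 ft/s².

Fr₁ = 6.72 (given).
By Bélanger, y₂/y₁ = ½[√(1 + 8Fr₁²) − 1] = ½[√362.3 − 1] = 9.02.
y₂ = 9.02 × 2.65 = 23.9 ft.

y₂ = 23.9 ft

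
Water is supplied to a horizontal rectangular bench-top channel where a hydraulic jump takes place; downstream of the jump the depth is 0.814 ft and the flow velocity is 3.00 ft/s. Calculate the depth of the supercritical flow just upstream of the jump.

Fr₂ = V₂/√(g·y₂) = 3.00/√(32.2×0.814) = 0.586.
From the momentum equation (using Fr₂), y₁/y₂ = ½[√(1 + 8Fr₂²) − 1] = ½[√3.747 − 1] = 0.468.
y₁ = 0.468 × 0.814 = 0.381 ft.

y₁ = 0.381 ft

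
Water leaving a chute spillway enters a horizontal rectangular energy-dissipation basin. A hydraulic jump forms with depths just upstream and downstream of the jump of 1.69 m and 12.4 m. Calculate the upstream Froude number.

For a rectangular channel the momentum equation gives q² = ½·g·y₁·y₂·(y₁ + y₂) = ½×9.81×1.69×12.4×14.1 = 1448.
q = √1448 = 38.1 m²/s.
V₁ = q/y₁ = 22.5 m/s; Fr₁ = V₁/√(g·y₁) = 5.53.

Fr₁ = 5.53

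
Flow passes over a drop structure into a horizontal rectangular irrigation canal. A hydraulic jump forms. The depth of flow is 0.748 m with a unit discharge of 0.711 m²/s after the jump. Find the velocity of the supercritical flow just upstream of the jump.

V₂ = q/y₂ = 0.711/0.748 = 0.951 m/s; Fr₂ = V₂/√(g·y₂) = 0.351.
The Bélanger relation is symmetric: y₁/y₂ = ½[√(1 + 8Fr₂²) − 1] = ½[√1.985 − 1] = 0.204.
y₁ = 0.204 × 0.748 = 0.153 m.
V₁ = q/y₁ = 0.711/0.153 = 4.65 m/s.

V₁ = 4.65 m/s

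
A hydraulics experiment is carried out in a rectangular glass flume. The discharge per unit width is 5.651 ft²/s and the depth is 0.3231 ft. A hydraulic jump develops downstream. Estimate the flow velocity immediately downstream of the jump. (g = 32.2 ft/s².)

V₁ = q/y₁ = 5.651/0.3231 = 17.49 ft/s. Fr₁ = V₁/√(g·y₁) = 17.49/√(32.2×0.3231) = 5.422.
Bélanger equation: y₂/y₁ = ½[√(1 + 8Fr₁²) − 1] = ½[√236.22 − 1] = 7.185.
y₂ = 7.185 × 0.3231 = 2.321 ft.
V₂ = q/y₂ = 5.651/2.321 = 2.434 ft/s.

V₂ = 2.434 ft/s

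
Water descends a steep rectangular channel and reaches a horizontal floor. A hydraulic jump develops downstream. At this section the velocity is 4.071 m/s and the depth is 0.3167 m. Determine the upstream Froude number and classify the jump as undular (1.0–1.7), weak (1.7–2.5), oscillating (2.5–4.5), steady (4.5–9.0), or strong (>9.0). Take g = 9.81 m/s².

Fr₁ = 2.310; weak jump

Fr₁ = V₁/√(g·y₁) = 4.071/√(9.81×0.3167) = 2.310.
Fr₁ = 2.310 lies in the weak range.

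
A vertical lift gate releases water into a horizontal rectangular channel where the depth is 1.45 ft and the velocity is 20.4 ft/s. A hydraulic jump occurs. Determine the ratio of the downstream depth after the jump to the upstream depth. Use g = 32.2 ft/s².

y₂/y₁ = 3.75

Fr₁ = V₁/√(g·y₁) = 20.4/√(32.2×1.45) = 2.99.
From the momentum equation for a rectangular channel, y₂/y₁ = ½[√(1 + 8Fr₁²) − 1] = ½[√72.31 − 1] = 3.75.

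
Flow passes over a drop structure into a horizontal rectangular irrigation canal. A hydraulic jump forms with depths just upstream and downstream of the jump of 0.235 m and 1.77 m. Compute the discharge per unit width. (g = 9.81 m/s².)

q = 2.02 m²/s

For a rectangular channel the momentum equation gives q² = ½·g·y₁·y₂·(y₁ + y₂) = ½×9.81×0.235×1.77×2.00 = 4.09.
q = √4.09 = 2.02 m²/s.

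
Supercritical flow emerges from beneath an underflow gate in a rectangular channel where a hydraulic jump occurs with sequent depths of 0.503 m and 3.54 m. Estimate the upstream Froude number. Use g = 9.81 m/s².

Fr₁ = 5.32

For a rectangular channel the momentum equation gives q² = ½·g·y₁·y₂·(y₁ + y₂) = ½×9.81×0.503×3.54×4.04 = 35.3.
q = √35.3 = 5.94 m²/s.
V₁ = q/y₁ = 11.8 m/s; Fr₁ = V₁/√(g·y₁) = 5.32.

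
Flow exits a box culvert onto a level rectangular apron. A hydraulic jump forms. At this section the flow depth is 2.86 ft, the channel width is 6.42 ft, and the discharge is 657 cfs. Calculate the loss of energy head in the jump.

ΔE = 8.16 ft

q = Q/b = 657/6.42 = 102 ft²/s; V₁ = q/y₁ = 35.8 ft/s. Fr₁ = V₁/√(g·y₁) = 3.73.
Conjugate-depth relation: y₂/y₁ = ½[√(1 + 8Fr₁²) − 1] = ½[√112.2 − 1] = 4.80.
y₂ = 4.80 × 2.86 = 13.7 ft.
V₂ = q/y₂ = 102/13.7 = 7.46 ft/s. E₁ = y₁ + V₁²/2g = 22.7 ft; E₂ = y₂ + V₂²/2g = 14.6 ft. ΔE = E₁ − E₂ = 8.16 ft.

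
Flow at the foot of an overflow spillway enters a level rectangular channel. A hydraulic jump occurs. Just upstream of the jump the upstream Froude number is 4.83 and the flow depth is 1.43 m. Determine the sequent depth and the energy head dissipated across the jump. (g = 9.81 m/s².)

Fr₁ = 4.83 (given).
Sequent-depth ratio: y₂/y₁ = ½[√(1 + 8Fr₁²) − 1] = ½[√187.6 − 1] = 6.35.
y₂ = 6.35 × 1.43 = 9.08 m.
V₁ = Fr₁·√(g·y₁) = 4.83×√(9.81×1.43) = 18.1 m/s; q = V₁·y₁ = 25.9 m²/s. V₂ = q/y₂ = 25.9/9.08 = 2.85 m/s. E₁ = y₁ + V₁²/2g = 18.1 m; E₂ = y₂ + V₂²/2g = 9.49 m. ΔE = E₁ − E₂ = 8.62 m.

y₂ = 9.08 m; ΔE = 8.62 m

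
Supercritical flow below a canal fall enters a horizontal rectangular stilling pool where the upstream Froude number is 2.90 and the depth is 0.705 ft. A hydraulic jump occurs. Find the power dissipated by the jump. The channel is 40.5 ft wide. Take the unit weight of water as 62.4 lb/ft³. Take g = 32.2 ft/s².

P = 39.6 hp

Fr₁ = 2.90 (given).
From the momentum equation for a rectangular channel, y₂/y₁ = ½[√(1 + 8Fr₁²) − 1] = ½[√68.28 − 1] = 3.63.
y₂ = 3.63 × 0.705 = 2.56 ft.
V₁ = Fr₁·√(g·y₁) = 2.90×√(32.2×0.705) = 13.8 ft/s; q = V₁·y₁ = 9.74 ft²/s. V₂ = q/y₂ = 9.74/2.56 = 3.80 ft/s. E₁ = y₁ + V₁²/2g = 3.67 ft; E₂ = y₂ + V₂²/2g = 2.79 ft. ΔE = E₁ − E₂ = 0.884 ft.
Q = q·b = 9.74 × 40.5 = 395 cfs. P = γ·Q·ΔE/550 = 62.4 × 395 × 0.884 / 550 = 39.6 hp.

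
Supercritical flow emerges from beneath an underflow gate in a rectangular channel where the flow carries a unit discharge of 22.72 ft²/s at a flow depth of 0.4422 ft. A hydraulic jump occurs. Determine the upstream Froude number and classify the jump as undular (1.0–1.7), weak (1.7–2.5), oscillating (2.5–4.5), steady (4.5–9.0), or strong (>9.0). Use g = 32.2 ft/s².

V₁ = q/y₁ = 22.72/0.4422 = 51.38 ft/s. Fr₁ = V₁/√(g·y₁) = 51.38/√(32.2×0.4422) = 13.62.
Fr₁ = 13.62 lies in the strong range.

Fr₁ = 13.62; strong jump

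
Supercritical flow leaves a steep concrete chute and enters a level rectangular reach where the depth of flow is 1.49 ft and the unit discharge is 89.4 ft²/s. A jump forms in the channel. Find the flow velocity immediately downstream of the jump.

V₁ = q/y₁ = 89.4/1.49 = 60.0 ft/s. Fr₁ = V₁/√(g·y₁) = 60.0/√(32.2×1.49) = 8.66.
Bélanger equation: y₂/y₁ = ½[√(1 + 8Fr₁²) − 1] = ½[√601.3 − 1] = 11.8.
y₂ = 11.8 × 1.49 = 17.5 ft.
V₂ = q/y₂ = 89.4/17.5 = 5.10 ft/s.

V₂ = 5.10 ft/s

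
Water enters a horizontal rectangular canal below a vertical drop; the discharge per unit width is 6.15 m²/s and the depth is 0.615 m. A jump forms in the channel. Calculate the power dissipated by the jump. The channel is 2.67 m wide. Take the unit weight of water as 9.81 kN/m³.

V₁ = q/y₁ = 6.15/0.615 = 10.0 m/s. Fr₁ = V₁/√(g·y₁) = 10.0/√(9.81×0.615) = 4.07.
Sequent-depth ratio: y₂/y₁ = ½[√(1 + 8Fr₁²) − 1] = ½[√133.6 − 1] = 5.28.
y₂ = 5.28 × 0.615 = 3.25 m.
Head loss: ΔE = (y₂ − y₁)³/(4y₁y₂) = (3.25 − 0.615)³/(4×0.615×3.25) = 18.2/7.99 = 2.28 m.
Q = q·b = 6.15 × 2.67 = 16.4 m³/s. P = γ·Q·ΔE = 9.81 × 16.4 × 2.28 = 368 kW.

P = 368 kW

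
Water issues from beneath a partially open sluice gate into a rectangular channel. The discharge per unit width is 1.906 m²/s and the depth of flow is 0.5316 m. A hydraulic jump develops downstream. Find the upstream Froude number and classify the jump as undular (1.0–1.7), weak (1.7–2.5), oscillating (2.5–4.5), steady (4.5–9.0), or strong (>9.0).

V₁ = q/y₁ = 1.906/0.5316 = 3.585 m/s. Fr₁ = V₁/√(g·y₁) = 3.585/√(9.81×0.5316) = 1.570.
Fr₁ = 1.570 lies in the undular range.

Fr₁ = 1.570; undular jump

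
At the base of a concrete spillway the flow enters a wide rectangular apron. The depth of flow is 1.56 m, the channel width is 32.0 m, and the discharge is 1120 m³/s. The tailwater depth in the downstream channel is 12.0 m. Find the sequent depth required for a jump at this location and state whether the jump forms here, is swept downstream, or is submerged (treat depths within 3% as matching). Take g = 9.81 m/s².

y₂ = 11.9 m; the jump forms here

q = Q/b = 1120/32.0 = 35.0 m²/s; V₁ = q/y₁ = 22.4 m/s. Fr₁ = V₁/√(g·y₁) = 5.74.
From the momentum equation for a rectangular channel, y₂/y₁ = ½[√(1 + 8Fr₁²) − 1] = ½[√264.1 − 1] = 7.63.
y₂ = 7.63 × 1.56 = 11.9 m.
Tailwater y_tw = 12.0 m: y_tw ≈ y₂, so the jump forms here.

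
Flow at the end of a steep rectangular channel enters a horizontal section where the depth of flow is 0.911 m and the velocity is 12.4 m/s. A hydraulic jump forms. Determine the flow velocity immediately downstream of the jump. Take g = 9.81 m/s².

V₂ = 2.30 m/s

Fr₁ = V₁/√(g·y₁) = 12.4/√(9.81×0.911) = 4.15.
Conjugate-depth relation: y₂/y₁ = ½[√(1 + 8Fr₁²) − 1] = ½[√138.6 − 1] = 5.39.
y₂ = 5.39 × 0.911 = 4.91 m.
q = V₁·y₁ = 12.4 × 0.911 = 11.3 m²/s.
V₂ = q/y₂ = 11.3/4.91 = 2.30 m/s.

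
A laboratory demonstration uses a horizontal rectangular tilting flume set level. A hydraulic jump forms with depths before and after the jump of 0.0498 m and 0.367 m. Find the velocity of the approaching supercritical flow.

For a rectangular channel the momentum equation gives q² = ½·g·y₁·y₂·(y₁ + y₂) = ½×9.81×0.0498×0.367×0.417 = 0.0374.
q = √0.0374 = 0.193 m²/s.
V₁ = q/y₁ = 0.193/0.0498 = 3.88 m/s.

V₁ = 3.88 m/s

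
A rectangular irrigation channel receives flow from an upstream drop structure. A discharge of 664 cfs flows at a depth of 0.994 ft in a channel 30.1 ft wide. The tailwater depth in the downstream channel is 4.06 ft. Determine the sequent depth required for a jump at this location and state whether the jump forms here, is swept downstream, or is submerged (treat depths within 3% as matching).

q = Q/b = 664/30.1 = 22.1 ft²/s; V₁ = q/y₁ = 22.2 ft/s. Fr₁ = V₁/√(g·y₁) = 3.92.
From the momentum equation for a rectangular channel, y₂/y₁ = ½[√(1 + 8Fr₁²) − 1] = ½[√124.1 − 1] = 5.07.
y₂ = 5.07 × 0.994 = 5.04 ft.
Tailwater y_tw = 4.06 ft: y_tw < y₂, so the jump is swept downstream.

y₂ = 5.04 ft; the jump is swept downstream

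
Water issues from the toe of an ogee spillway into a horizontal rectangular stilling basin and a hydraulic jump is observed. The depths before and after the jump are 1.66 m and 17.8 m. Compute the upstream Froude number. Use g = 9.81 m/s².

Fr₁ = 7.93

For a rectangular channel the momentum equation gives q² = ½·g·y₁·y₂·(y₁ + y₂) = ½×9.81×1.66×17.8×19.5 = 2820.
q = √2820 = 53.1 m²/s.
V₁ = q/y₁ = 32.0 m/s; Fr₁ = V₁/√(g·y₁) = 7.93.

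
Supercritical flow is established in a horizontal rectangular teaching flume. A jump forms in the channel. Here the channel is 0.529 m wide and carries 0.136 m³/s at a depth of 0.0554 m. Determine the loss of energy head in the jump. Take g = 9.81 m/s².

q = Q/b = 0.136/0.529 = 0.257 m²/s; V₁ = q/y₁ = 4.64 m/s. Fr₁ = V₁/√(g·y₁) = 6.29.
By Bélanger, y₂/y₁ = ½[√(1 + 8Fr₁²) − 1] = ½[√318.0 − 1] = 8.42.
y₂ = 8.42 × 0.0554 = 0.466 m.
Head loss: ΔE = (y₂ − y₁)³/(4y₁y₂) = (0.466 − 0.0554)³/(4×0.0554×0.466) = 0.0694/0.103 = 0.671 m.

ΔE = 0.671 m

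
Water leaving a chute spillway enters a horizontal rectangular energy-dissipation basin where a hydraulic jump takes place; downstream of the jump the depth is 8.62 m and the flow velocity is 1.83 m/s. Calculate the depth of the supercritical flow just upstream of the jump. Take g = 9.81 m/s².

Fr₂ = V₂/√(g·y₂) = 1.83/√(9.81×8.62) = 0.199.
Since the conjugate-depth ratio holds either way, y₁/y₂ = ½[√(1 + 8Fr₂²) − 1] = ½[√1.317 − 1] = 0.0738.
y₁ = 0.0738 × 8.62 = 0.636 m.

y₁ = 0.636 m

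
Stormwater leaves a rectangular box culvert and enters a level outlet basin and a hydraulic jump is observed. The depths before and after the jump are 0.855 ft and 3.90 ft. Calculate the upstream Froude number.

Fr₁ = 3.56

For a rectangular channel the momentum equation gives q² = ½·g·y₁·y₂·(y₁ + y₂) = ½×32.2×0.855×3.90×4.75 = 255.
q = √255 = 16.0 ft²/s.
V₁ = q/y₁ = 18.7 ft/s; Fr₁ = V₁/√(g·y₁) = 3.56.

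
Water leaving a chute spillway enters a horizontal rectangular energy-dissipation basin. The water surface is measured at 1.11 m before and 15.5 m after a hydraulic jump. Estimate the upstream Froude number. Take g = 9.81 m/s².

Fr₁ = 10.2

For a rectangular channel the momentum equation gives q² = ½·g·y₁·y₂·(y₁ + y₂) = ½×9.81×1.11×15.5×16.6 = 1402.
q = √1402 = 37.4 m²/s.
V₁ = q/y₁ = 33.7 m/s; Fr₁ = V₁/√(g·y₁) = 10.2.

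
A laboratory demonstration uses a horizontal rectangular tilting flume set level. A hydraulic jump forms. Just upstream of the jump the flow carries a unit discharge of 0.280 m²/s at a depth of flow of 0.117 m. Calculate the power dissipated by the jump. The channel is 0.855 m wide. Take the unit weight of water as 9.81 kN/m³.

V₁ = q/y₁ = 0.280/0.117 = 2.39 m/s. Fr₁ = V₁/√(g·y₁) = 2.39/√(9.81×0.117) = 2.23.
Bélanger equation: y₂/y₁ = ½[√(1 + 8Fr₁²) − 1] = ½[√40.92 − 1] = 2.70.
y₂ = 2.70 × 0.117 = 0.316 m.
V₂ = q/y₂ = 0.280/0.316 = 0.887 m/s. E₁ = y₁ + V₁²/2g = 0.409 m; E₂ = y₂ + V₂²/2g = 0.356 m. ΔE = E₁ − E₂ = 0.0531 m.
Q = q·b = 0.280 × 0.855 = 0.239 m³/s. P = γ·Q·ΔE = 9.81 × 0.239 × 0.0531 = 0.125 kW.

P = 0.125 kW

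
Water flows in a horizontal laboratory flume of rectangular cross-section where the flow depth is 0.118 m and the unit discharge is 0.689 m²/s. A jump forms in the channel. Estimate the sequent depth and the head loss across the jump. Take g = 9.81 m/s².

y₂ = 0.849 m; ΔE = 0.974 m

V₁ = q/y₁ = 0.689/0.118 = 5.84 m/s. Fr₁ = V₁/√(g·y₁) = 5.84/√(9.81×0.118) = 5.43.
From the momentum equation for a rectangular channel, y₂/y₁ = ½[√(1 + 8Fr₁²) − 1] = ½[√236.6 − 1] = 7.19.
y₂ = 7.19 × 0.118 = 0.849 m.
V₂ = q/y₂ = 0.689/0.849 = 0.812 m/s. E₁ = y₁ + V₁²/2g = 1.86 m; E₂ = y₂ + V₂²/2g = 0.882 m. ΔE = E₁ − E₂ = 0.974 m.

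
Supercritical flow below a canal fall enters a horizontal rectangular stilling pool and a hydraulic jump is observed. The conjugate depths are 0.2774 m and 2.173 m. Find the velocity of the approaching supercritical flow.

For a rectangular channel the momentum equation gives q² = ½·g·y₁·y₂·(y₁ + y₂) = ½×9.81×0.2774×2.173×2.450 = 7.245.
q = √7.245 = 2.692 m²/s.
V₁ = q/y₁ = 2.692/0.2774 = 9.703 m/s.

V₁ = 9.703 m/s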